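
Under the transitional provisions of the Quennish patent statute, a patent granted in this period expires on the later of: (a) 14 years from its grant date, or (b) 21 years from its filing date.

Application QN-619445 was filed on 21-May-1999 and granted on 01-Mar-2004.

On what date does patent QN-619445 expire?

(a) grant + 14 years → 1 March 2018.
(b) filing + 21 years → 21 May 2020.
Later of the two: 21 May 2020.

2020-05-21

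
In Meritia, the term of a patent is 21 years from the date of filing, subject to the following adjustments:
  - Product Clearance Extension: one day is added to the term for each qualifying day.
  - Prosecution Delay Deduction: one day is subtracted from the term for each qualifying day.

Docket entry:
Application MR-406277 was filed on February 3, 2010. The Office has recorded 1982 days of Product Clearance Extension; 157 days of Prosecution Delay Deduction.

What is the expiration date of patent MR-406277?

Base term: filing date + 21 years → 3 February 2031.
Product Clearance Extension: +1982 days → 8 July 2036.
Prosecution Delay Deduction: −157 days → 2 February 2036.

2036-02-02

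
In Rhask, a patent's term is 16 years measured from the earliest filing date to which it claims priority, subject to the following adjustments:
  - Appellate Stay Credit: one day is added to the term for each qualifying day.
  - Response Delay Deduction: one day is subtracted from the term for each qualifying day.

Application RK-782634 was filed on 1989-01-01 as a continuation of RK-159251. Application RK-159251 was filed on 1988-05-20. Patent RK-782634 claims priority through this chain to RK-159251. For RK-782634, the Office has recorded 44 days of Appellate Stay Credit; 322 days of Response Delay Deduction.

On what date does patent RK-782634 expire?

August 16, 2003

Earliest priority filing: 20 May 1988.
Base term: 20 May 1988 + 16 years → 20 May 2004.
Appellate Stay Credit: +44 days → 3 July 2004.
Response Delay Deduction: −322 days → 16 August 2003.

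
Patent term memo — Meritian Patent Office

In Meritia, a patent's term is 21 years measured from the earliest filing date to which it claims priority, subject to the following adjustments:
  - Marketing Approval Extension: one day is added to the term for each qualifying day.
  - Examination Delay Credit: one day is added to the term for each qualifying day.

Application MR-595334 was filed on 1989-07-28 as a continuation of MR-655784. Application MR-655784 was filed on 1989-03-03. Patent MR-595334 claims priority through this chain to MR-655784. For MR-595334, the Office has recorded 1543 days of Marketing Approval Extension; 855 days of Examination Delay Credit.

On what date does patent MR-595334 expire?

Earliest priority filing: 3 March 1989.
Base term: 3 March 1989 + 21 years → 3 March 2010.
Marketing Approval Extension: +1543 days → 24 May 2014.
Examination Delay Credit: +855 days → 25 September 2016.

2016-09-25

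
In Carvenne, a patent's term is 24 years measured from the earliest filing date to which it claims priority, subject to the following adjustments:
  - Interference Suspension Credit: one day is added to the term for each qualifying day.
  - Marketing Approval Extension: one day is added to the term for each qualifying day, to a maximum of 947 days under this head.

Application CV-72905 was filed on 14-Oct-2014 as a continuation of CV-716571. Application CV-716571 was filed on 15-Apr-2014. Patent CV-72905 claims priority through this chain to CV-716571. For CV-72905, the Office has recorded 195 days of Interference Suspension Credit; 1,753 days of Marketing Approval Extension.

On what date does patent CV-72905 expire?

May 31, 2041

Earliest priority filing: 15 April 2014.
Base term: 15 April 2014 + 24 years → 15 April 2038.
Interference Suspension Credit: +195 days → 27 October 2038.
Marketing Approval Extension: 1753 days claimed exceeds the 947-day cap, so +947 days → 31 May 2041.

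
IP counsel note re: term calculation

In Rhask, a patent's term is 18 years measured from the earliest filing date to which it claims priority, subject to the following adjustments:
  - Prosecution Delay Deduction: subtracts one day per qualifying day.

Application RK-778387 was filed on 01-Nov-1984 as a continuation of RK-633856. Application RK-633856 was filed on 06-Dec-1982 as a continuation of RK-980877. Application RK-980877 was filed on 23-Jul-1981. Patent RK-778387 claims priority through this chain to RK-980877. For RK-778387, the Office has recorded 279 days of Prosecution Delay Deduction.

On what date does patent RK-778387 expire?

Earliest priority filing: 23 July 1981.
Base term: 23 July 1981 + 18 years → 23 July 1999.
Prosecution Delay Deduction: −279 days → 17 October 1998.

1998-10-17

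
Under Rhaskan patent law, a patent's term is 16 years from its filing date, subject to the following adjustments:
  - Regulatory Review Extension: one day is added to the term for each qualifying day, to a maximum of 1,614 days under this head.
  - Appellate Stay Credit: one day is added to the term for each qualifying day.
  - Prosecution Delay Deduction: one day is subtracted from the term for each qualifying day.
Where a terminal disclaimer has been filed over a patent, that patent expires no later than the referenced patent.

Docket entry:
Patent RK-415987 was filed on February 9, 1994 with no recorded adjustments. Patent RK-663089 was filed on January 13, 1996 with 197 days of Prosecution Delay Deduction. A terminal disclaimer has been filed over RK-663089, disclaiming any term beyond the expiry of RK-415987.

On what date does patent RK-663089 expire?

2010-02-09

Natural term of RK-663089:
  Base: filing + 16 years → 13 January 2012.
  Prosecution Delay Deduction: −197 days → 30 June 2011.
Expiry of referenced patent RK-415987:
  Base: filing + 16 years → 9 February 2010.
Terminal disclaimer: RK-663089 expires on the earlier of 30 June 2011 and 9 February 2010.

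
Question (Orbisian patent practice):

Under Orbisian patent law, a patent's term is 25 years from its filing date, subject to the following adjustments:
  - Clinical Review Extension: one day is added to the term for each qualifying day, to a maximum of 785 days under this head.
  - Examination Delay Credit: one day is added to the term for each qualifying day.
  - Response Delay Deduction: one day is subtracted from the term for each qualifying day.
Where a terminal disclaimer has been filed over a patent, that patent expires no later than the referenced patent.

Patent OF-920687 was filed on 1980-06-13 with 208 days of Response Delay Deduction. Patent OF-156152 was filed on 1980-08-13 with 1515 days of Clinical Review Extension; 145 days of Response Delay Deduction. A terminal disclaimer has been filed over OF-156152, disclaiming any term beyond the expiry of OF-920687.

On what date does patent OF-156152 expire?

Natural term of OF-156152:
  Base: filing + 25 years → 13 August 2005.
  Clinical Review Extension: 1515 days claimed exceeds the 785-day cap, so +785 days → 7 October 2007.
  Response Delay Deduction: −145 days → 15 May 2007.
Expiry of referenced patent OF-920687:
  Base: filing + 25 years → 13 June 2005.
  Response Delay Deduction: −208 days → 17 November 2004.
Terminal disclaimer: OF-156152 expires on the earlier of 15 May 2007 and 17 November 2004.

November 17, 2004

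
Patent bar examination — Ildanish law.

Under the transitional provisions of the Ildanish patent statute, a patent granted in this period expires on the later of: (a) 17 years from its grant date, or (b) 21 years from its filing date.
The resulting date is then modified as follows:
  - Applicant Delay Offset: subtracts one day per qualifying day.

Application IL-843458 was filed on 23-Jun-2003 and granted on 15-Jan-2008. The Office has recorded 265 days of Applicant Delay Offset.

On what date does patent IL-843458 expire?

(a) grant + 17 years → 15 January 2025.
(b) filing + 21 years → 23 June 2024.
Later of the two: 15 January 2025.
Applicant Delay Offset: −265 days → 25 April 2024.

2024-04-25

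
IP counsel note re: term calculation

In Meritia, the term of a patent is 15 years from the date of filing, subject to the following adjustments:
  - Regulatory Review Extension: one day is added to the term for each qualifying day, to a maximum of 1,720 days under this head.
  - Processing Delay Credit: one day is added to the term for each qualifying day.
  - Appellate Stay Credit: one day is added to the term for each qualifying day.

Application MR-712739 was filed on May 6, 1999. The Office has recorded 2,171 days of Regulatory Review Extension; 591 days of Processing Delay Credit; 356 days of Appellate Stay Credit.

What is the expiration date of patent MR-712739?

August 24, 2021

Base term: filing date + 15 years → 6 May 2014.
Regulatory Review Extension: 2171 days claimed exceeds the 1720-day cap, so +1720 days → 20 January 2019.
Processing Delay Credit: +591 days → 2 September 2020.
Appellate Stay Credit: +356 days → 24 August 2021.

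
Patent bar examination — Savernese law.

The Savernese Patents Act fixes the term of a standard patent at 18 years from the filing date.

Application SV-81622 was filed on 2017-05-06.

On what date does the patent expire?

Filing date + 18 years → 6 May 2035.

2035-05-06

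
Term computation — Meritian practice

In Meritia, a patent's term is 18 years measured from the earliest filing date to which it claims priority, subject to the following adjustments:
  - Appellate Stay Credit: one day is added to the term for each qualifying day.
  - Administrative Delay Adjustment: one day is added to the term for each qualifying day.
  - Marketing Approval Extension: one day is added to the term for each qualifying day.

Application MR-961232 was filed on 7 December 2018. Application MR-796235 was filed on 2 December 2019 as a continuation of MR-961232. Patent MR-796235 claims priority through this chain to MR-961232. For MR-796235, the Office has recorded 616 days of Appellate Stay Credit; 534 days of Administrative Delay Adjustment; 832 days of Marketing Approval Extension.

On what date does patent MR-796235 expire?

May 12, 2042

Earliest priority filing: 7 December 2018.
Base term: 7 December 2018 + 18 years → 7 December 2036.
Appellate Stay Credit: +616 days → 15 August 2038.
Administrative Delay Adjustment: +534 days → 31 January 2040.
Marketing Approval Extension: +832 days → 12 May 2042.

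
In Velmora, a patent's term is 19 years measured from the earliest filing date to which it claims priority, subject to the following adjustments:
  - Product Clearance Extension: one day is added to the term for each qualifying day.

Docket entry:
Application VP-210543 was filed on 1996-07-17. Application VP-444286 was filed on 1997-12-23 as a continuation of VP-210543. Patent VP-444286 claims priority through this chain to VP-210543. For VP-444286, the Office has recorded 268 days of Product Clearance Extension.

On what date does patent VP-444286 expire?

April 10, 2016

Earliest priority filing: 17 July 1996.
Base term: 17 July 1996 + 19 years → 17 July 2015.
Product Clearance Extension: +268 days → 10 April 2016.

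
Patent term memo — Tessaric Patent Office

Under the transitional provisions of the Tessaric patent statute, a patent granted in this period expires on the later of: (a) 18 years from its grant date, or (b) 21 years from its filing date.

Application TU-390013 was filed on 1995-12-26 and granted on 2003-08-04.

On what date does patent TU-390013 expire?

(a) grant + 18 years → 4 August 2021.
(b) filing + 21 years → 26 December 2016.
Later of the two: 4 August 2021.

August 4, 2021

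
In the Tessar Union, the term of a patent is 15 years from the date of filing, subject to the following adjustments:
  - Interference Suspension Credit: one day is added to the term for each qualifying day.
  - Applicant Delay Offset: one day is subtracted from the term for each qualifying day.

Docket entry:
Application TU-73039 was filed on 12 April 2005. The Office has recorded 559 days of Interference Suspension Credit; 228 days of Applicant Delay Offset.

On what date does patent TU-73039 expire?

2021-03-09

Base term: filing date + 15 years → 12 April 2020.
Interference Suspension Credit: +559 days → 23 October 2021.
Applicant Delay Offset: −228 days → 9 March 2021.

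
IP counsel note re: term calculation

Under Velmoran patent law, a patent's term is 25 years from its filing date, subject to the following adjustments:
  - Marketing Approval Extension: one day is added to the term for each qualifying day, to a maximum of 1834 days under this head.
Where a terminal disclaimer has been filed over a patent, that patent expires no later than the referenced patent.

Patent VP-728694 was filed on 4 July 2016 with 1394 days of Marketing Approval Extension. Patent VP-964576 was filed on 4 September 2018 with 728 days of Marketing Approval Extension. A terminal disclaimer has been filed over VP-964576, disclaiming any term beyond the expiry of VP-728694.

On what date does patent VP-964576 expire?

Natural term of VP-964576:
  Base: filing + 25 years → 4 September 2043.
  Marketing Approval Extension: 728 days (within the 1834-day cap) → +728 days → 1 September 2045.
Expiry of referenced patent VP-728694:
  Base: filing + 25 years → 4 July 2041.
  Marketing Approval Extension: 1394 days (within the 1834-day cap) → +1394 days → 28 April 2045.
Terminal disclaimer: VP-964576 expires on the earlier of 1 September 2045 and 28 April 2045.

2045-04-28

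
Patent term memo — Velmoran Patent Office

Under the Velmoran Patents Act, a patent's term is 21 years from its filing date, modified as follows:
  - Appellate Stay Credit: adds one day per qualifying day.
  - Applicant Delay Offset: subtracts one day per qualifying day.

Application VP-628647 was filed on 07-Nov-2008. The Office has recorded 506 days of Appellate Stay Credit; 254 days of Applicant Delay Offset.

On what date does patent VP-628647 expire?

2030-07-17

Base term: filing date + 21 years → 7 November 2029.
Appellate Stay Credit: +506 days → 28 March 2031.
Applicant Delay Offset: −254 days → 17 July 2030.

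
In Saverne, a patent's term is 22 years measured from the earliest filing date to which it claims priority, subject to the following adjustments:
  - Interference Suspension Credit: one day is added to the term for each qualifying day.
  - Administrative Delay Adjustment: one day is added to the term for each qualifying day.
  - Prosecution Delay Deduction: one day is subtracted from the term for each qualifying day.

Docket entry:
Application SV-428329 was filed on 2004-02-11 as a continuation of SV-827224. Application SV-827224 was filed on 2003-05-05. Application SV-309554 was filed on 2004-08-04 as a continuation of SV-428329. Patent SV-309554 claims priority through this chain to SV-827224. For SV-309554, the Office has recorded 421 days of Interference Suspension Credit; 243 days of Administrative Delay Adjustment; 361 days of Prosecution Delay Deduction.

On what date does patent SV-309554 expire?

2026-03-04

Earliest priority filing: 5 May 2003.
Base term: 5 May 2003 + 22 years → 5 May 2025.
Interference Suspension Credit: +421 days → 30 June 2026.
Administrative Delay Adjustment: +243 days → 28 February 2027.
Prosecution Delay Deduction: −361 days → 4 March 2026.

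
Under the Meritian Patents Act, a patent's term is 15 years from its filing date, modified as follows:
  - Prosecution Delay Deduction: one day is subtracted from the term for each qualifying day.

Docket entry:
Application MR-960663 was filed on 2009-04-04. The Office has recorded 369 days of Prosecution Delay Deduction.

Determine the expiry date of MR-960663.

Base term: filing date + 15 years → 4 April 2024.
Prosecution Delay Deduction: −369 days → 1 April 2023.

April 1, 2023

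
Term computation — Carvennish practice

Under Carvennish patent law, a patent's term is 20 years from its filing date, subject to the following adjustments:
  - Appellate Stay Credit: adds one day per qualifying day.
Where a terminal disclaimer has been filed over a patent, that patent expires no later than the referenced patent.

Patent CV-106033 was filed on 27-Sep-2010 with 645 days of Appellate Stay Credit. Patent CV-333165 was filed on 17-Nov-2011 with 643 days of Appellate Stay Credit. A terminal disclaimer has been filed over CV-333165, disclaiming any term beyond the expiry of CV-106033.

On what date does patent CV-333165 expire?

2032-07-03

Natural term of CV-333165:
  Base: filing + 20 years → 17 November 2031.
  Appellate Stay Credit: +643 days → 21 August 2033.
Expiry of referenced patent CV-106033:
  Base: filing + 20 years → 27 September 2030.
  Appellate Stay Credit: +645 days → 3 July 2032.
Terminal disclaimer: CV-333165 expires on the earlier of 21 August 2033 and 3 July 2032.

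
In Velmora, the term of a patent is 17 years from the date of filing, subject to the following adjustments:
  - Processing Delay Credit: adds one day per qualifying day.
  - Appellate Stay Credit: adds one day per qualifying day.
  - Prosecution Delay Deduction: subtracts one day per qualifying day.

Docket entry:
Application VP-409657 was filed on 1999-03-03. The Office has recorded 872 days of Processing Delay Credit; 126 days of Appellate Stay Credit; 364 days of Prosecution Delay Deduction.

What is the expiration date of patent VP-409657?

November 27, 2017

Base term: filing date + 17 years → 3 March 2016.
Processing Delay Credit: +872 days → 23 July 2018.
Appellate Stay Credit: +126 days → 26 November 2018.
Prosecution Delay Deduction: −364 days → 27 November 2017.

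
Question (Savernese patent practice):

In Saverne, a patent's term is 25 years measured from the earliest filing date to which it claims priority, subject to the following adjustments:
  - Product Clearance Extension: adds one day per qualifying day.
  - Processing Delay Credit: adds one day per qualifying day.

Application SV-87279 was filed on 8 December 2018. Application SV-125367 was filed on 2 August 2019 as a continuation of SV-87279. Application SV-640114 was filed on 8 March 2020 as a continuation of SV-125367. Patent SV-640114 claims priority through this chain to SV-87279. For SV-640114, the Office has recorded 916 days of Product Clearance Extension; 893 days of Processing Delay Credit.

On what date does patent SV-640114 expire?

2048-11-20

Earliest priority filing: 8 December 2018.
Base term: 8 December 2018 + 25 years → 8 December 2043.
Product Clearance Extension: +916 days → 11 June 2046.
Processing Delay Credit: +893 days → 20 November 2048.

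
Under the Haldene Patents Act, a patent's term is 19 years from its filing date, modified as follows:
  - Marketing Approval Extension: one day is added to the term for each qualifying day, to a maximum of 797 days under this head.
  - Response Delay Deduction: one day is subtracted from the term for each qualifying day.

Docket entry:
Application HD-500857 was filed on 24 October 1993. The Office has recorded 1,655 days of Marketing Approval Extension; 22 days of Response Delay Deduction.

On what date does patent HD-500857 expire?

Base term: filing date + 19 years → 24 October 2012.
Marketing Approval Extension: 1655 days claimed exceeds the 797-day cap, so +797 days → 30 December 2014.
Response Delay Deduction: −22 days → 8 December 2014.

December 8, 2014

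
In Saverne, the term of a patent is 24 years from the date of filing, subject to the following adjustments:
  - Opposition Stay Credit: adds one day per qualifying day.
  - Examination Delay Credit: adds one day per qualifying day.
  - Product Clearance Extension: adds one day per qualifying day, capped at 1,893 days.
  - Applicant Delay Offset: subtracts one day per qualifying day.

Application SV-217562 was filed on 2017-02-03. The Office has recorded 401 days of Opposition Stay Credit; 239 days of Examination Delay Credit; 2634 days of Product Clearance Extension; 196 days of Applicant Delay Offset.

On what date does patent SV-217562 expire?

2047-06-29

Base term: filing date + 24 years → 3 February 2041.
Opposition Stay Credit: +401 days → 11 March 2042.
Examination Delay Credit: +239 days → 5 November 2042.
Product Clearance Extension: 2634 days claimed exceeds the 1893-day cap, so +1893 days → 11 January 2048.
Applicant Delay Offset: −196 days → 29 June 2047.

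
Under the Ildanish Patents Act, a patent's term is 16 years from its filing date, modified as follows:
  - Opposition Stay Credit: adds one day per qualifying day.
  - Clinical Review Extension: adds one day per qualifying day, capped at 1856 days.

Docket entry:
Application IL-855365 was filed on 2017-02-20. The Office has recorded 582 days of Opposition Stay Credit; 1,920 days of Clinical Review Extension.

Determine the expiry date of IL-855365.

Base term: filing date + 16 years → 20 February 2033.
Opposition Stay Credit: +582 days → 25 September 2034.
Clinical Review Extension: 1920 days claimed exceeds the 1856-day cap, so +1856 days → 25 October 2039.

2039-10-25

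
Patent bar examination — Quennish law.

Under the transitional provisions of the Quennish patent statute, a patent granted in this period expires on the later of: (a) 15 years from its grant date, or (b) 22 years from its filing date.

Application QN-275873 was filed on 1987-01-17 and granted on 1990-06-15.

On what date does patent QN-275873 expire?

(a) grant + 15 years → 15 June 2005.
(b) filing + 22 years → 17 January 2009.
Later of the two: 17 January 2009.

2009-01-17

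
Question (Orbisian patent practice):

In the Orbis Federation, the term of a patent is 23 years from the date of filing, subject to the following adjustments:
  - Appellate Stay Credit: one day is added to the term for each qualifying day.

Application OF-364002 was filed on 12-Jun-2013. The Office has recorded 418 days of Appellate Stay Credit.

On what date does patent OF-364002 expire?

August 4, 2037

Base term: filing date + 23 years → 12 June 2036.
Appellate Stay Credit: +418 days → 4 August 2037.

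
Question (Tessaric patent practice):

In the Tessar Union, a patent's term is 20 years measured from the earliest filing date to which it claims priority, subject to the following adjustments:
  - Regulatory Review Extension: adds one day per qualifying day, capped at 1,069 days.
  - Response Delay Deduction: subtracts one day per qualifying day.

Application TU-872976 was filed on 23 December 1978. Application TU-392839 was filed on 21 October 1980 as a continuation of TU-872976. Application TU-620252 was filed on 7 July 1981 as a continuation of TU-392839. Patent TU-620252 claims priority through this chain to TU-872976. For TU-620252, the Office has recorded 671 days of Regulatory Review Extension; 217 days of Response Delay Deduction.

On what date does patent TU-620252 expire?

Earliest priority filing: 23 December 1978.
Base term: 23 December 1978 + 20 years → 23 December 1998.
Regulatory Review Extension: 671 days (within the 1069-day cap) → +671 days → 24 October 2000.
Response Delay Deduction: −217 days → 21 March 2000.

March 21, 2000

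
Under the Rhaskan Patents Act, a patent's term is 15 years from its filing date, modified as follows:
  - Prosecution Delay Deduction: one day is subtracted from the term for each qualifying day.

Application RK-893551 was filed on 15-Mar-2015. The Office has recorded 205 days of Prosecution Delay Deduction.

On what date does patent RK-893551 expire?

Base term: filing date + 15 years → 15 March 2030.
Prosecution Delay Deduction: −205 days → 22 August 2029.

August 22, 2029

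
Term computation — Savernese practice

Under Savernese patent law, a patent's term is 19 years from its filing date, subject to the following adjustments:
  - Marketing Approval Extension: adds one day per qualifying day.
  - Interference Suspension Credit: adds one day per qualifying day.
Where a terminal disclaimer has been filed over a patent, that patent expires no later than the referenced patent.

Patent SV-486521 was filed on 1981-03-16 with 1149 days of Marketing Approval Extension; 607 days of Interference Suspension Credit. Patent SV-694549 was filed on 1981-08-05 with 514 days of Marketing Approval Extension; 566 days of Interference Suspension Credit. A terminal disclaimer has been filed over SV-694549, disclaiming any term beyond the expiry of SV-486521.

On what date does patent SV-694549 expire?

Natural term of SV-694549:
  Base: filing + 19 years → 5 August 2000.
  Marketing Approval Extension: +514 days → 1 January 2002.
  Interference Suspension Credit: +566 days → 21 July 2003.
Expiry of referenced patent SV-486521:
  Base: filing + 19 years → 16 March 2000.
  Marketing Approval Extension: +1149 days → 9 May 2003.
  Interference Suspension Credit: +607 days → 5 January 2005.
Terminal disclaimer: SV-694549 expires on the earlier of 21 July 2003 and 5 January 2005.

July 21, 2003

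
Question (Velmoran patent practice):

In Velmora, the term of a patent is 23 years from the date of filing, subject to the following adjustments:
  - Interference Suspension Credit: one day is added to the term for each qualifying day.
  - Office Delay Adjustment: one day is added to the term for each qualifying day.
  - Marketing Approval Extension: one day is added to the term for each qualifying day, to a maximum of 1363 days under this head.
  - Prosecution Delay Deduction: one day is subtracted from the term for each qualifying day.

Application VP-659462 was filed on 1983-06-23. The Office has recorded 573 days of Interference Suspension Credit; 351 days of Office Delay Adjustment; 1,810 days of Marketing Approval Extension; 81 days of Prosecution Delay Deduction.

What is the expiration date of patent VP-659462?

Base term: filing date + 23 years → 23 June 2006.
Interference Suspension Credit: +573 days → 17 January 2008.
Office Delay Adjustment: +351 days → 2 January 2009.
Marketing Approval Extension: 1810 days claimed exceeds the 1363-day cap, so +1363 days → 26 September 2012.
Prosecution Delay Deduction: −81 days → 7 July 2012.

2012-07-07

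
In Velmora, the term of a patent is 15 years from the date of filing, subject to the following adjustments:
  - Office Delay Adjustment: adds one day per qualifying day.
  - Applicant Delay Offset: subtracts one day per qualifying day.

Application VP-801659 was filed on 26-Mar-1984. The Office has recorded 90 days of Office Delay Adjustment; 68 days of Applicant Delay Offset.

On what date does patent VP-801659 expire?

April 17, 1999

Base term: filing date + 15 years → 26 March 1999.
Office Delay Adjustment: +90 days → 24 June 1999.
Applicant Delay Offset: −68 days → 17 April 1999.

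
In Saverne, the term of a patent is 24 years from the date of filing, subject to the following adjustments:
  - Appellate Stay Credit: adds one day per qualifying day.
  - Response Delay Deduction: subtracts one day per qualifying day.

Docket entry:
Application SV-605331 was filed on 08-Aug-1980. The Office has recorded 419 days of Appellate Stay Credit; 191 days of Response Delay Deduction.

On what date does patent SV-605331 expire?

Base term: filing date + 24 years → 8 August 2004.
Appellate Stay Credit: +419 days → 1 October 2005.
Response Delay Deduction: −191 days → 24 March 2005.

March 24, 2005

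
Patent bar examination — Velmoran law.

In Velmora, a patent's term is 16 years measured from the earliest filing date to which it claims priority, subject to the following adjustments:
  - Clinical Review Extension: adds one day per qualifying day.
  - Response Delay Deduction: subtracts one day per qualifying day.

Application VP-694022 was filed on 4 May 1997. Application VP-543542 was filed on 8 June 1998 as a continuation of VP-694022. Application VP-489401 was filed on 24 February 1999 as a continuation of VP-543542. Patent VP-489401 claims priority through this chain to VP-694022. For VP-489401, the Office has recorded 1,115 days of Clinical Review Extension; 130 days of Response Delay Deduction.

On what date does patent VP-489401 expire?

Earliest priority filing: 4 May 1997.
Base term: 4 May 1997 + 16 years → 4 May 2013.
Clinical Review Extension: +1115 days → 23 May 2016.
Response Delay Deduction: −130 days → 14 January 2016.

2016-01-14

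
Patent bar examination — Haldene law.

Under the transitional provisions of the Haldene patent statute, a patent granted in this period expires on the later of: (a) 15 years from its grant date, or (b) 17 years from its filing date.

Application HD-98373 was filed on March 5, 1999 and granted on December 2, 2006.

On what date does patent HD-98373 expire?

(a) grant + 15 years → 2 December 2021.
(b) filing + 17 years → 5 March 2016.
Later of the two: 2 December 2021.

December 2, 2021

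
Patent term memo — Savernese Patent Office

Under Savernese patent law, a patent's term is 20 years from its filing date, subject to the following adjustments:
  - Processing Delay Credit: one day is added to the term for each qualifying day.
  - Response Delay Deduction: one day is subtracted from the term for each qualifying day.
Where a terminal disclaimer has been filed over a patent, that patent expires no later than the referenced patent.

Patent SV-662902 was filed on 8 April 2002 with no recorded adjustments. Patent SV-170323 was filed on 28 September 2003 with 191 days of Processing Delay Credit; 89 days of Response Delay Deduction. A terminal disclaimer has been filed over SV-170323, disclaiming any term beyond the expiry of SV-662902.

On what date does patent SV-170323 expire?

Natural term of SV-170323:
  Base: filing + 20 years → 28 September 2023.
  Processing Delay Credit: +191 days → 6 April 2024.
  Response Delay Deduction: −89 days → 8 January 2024.
Expiry of referenced patent SV-662902:
  Base: filing + 20 years → 8 April 2022.
Terminal disclaimer: SV-170323 expires on the earlier of 8 January 2024 and 8 April 2022.

April 8, 2022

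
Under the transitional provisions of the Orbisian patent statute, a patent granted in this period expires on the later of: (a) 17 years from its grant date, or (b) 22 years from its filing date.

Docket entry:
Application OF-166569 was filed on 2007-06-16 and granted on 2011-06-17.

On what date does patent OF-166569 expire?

June 16, 2029

(a) grant + 17 years → 17 June 2028.
(b) filing + 22 years → 16 June 2029.
Later of the two: 16 June 2029.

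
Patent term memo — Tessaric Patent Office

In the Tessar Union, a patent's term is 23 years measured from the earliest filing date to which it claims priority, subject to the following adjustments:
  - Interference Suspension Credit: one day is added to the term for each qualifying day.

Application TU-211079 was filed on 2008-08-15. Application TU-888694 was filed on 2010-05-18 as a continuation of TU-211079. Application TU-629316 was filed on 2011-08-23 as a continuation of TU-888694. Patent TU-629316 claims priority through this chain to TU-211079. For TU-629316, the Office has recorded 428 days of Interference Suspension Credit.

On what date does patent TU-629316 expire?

October 16, 2032

Earliest priority filing: 15 August 2008.
Base term: 15 August 2008 + 23 years → 15 August 2031.
Interference Suspension Credit: +428 days → 16 October 2032.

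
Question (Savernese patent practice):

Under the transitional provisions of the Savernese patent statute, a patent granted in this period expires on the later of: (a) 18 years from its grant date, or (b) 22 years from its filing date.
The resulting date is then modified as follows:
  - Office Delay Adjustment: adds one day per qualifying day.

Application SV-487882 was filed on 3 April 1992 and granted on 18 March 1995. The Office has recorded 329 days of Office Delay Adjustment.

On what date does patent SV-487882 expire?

(a) grant + 18 years → 18 March 2013.
(b) filing + 22 years → 3 April 2014.
Later of the two: 3 April 2014.
Office Delay Adjustment: +329 days → 26 February 2015.

2015-02-26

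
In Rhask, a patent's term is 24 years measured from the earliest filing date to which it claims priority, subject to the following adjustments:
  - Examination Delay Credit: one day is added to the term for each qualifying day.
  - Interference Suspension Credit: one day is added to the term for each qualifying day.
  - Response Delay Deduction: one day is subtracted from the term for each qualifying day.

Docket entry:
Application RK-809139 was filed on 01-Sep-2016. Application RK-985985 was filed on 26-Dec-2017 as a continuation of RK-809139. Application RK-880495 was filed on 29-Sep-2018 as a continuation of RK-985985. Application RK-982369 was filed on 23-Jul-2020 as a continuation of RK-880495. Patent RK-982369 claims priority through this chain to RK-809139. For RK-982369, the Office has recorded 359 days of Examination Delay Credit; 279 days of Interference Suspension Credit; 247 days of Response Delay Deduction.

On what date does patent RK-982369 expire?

2041-09-27

Earliest priority filing: 1 September 2016.
Base term: 1 September 2016 + 24 years → 1 September 2040.
Examination Delay Credit: +359 days → 26 August 2041.
Interference Suspension Credit: +279 days → 1 June 2042.
Response Delay Deduction: −247 days → 27 September 2041.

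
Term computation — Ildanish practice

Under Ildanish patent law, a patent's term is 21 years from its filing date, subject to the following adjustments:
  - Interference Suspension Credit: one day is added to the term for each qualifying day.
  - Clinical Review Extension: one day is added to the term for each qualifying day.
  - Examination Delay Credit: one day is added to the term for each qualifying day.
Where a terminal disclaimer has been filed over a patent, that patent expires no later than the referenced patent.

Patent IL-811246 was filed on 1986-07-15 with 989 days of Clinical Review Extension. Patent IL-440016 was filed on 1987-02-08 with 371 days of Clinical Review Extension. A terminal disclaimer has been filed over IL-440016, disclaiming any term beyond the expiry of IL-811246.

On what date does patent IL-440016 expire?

Natural term of IL-440016:
  Base: filing + 21 years → 8 February 2008.
  Clinical Review Extension: +371 days → 13 February 2009.
Expiry of referenced patent IL-811246:
  Base: filing + 21 years → 15 July 2007.
  Clinical Review Extension: +989 days → 30 March 2010.
Terminal disclaimer: IL-440016 expires on the earlier of 13 February 2009 and 30 March 2010.

February 13, 2009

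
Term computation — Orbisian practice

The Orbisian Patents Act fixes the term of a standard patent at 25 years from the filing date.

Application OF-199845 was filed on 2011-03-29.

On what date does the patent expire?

2036-03-29

Filing date + 25 years → 29 March 2036.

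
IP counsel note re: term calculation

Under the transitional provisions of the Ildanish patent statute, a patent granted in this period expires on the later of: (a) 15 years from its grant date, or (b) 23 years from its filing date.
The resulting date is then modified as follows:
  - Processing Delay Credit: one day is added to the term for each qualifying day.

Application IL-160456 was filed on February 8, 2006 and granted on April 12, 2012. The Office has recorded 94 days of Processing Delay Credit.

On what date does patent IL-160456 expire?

2029-05-13

(a) grant + 15 years → 12 April 2027.
(b) filing + 23 years → 8 February 2029.
Later of the two: 8 February 2029.
Processing Delay Credit: +94 days → 13 May 2029.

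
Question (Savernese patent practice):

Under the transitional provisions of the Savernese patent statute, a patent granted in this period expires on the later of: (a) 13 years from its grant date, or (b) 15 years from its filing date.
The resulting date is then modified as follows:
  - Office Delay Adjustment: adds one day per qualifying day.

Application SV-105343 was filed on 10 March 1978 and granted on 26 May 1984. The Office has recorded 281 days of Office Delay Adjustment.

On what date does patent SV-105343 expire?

(a) grant + 13 years → 26 May 1997.
(b) filing + 15 years → 10 March 1993.
Later of the two: 26 May 1997.
Office Delay Adjustment: +281 days → 3 March 1998.

1998-03-03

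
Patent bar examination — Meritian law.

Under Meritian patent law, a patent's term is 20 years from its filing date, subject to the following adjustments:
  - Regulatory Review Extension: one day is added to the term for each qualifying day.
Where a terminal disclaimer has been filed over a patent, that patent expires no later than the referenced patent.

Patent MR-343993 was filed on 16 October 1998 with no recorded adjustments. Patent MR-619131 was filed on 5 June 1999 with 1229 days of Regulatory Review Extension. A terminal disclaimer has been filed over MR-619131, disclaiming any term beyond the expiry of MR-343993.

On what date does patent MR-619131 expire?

October 16, 2018

Natural term of MR-619131:
  Base: filing + 20 years → 5 June 2019.
  Regulatory Review Extension: +1229 days → 16 October 2022.
Expiry of referenced patent MR-343993:
  Base: filing + 20 years → 16 October 2018.
Terminal disclaimer: MR-619131 expires on the earlier of 16 October 2022 and 16 October 2018.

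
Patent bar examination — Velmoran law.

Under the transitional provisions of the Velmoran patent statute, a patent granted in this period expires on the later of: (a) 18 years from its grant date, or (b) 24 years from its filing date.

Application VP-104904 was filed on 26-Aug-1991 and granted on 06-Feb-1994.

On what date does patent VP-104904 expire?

(a) grant + 18 years → 6 February 2012.
(b) filing + 24 years → 26 August 2015.
Later of the two: 26 August 2015.

August 26, 2015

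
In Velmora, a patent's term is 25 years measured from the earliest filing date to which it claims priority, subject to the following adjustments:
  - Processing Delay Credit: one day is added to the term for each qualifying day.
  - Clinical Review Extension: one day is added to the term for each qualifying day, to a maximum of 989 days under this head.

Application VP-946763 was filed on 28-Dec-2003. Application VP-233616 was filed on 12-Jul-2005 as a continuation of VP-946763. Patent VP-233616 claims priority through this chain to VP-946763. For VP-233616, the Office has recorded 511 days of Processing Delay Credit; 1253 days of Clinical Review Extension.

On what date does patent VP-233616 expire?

Earliest priority filing: 28 December 2003.
Base term: 28 December 2003 + 25 years → 28 December 2028.
Processing Delay Credit: +511 days → 23 May 2030.
Clinical Review Extension: 1253 days claimed exceeds the 989-day cap, so +989 days → 5 February 2033.

2033-02-05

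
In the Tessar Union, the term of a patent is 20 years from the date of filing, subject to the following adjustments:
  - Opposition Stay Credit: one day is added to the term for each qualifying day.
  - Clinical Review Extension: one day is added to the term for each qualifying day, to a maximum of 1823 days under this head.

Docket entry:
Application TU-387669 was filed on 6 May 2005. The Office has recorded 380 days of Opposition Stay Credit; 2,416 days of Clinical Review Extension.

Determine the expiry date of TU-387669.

Base term: filing date + 20 years → 6 May 2025.
Opposition Stay Credit: +380 days → 21 May 2026.
Clinical Review Extension: 2416 days claimed exceeds the 1823-day cap, so +1823 days → 18 May 2031.

May 18, 2031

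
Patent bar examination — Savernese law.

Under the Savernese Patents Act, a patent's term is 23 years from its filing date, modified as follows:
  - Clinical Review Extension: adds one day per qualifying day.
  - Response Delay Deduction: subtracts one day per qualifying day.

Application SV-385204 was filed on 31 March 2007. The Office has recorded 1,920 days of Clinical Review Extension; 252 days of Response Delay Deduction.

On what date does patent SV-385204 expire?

Base term: filing date + 23 years → 31 March 2030.
Clinical Review Extension: +1920 days → 3 July 2035.
Response Delay Deduction: −252 days → 24 October 2034.

October 24, 2034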